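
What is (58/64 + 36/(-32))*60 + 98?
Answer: 679/8 ≈ 84.875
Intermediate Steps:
(58/64 + 36/(-32))*60 + 98 = (58*(1/64) + 36*(-1/32))*60 + 98 = (29/32 - 9/8)*60 + 98 = -7/32*60 + 98 = -105/8 + 98 = 679/8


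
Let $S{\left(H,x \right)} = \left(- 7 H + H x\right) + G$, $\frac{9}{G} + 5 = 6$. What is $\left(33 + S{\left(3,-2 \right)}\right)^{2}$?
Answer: $225$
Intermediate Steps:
$G = 9$ ($G = \frac{9}{-5 + 6} = \frac{9}{1} = 9 \cdot 1 = 9$)
$S{\left(H,x \right)} = 9 - 7 H + H x$ ($S{\left(H,x \right)} = \left(- 7 H + H x\right) + 9 = 9 - 7 H + H x$)
$\left(33 + S{\left(3,-2 \right)}\right)^{2} = \left(33 + \left(9 - 21 + 3 \left(-2\right)\right)\right)^{2} = \left(33 - 18\right)^{2} = 15^{2} = 225$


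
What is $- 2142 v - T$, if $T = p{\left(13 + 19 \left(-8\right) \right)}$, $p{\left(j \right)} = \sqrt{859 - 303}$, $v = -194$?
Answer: $415548 - 2 \sqrt{139} \approx 4.1552 \cdot 10^{5}$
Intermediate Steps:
$p{\left(j \right)} = 2 \sqrt{139}$ ($p{\left(j \right)} = \sqrt{556} = 2 \sqrt{139}$)
$T = 2 \sqrt{139} \approx 23.58$
$- 2142 v - T = \left(-2142\right) \left(-194\right) - 2 \sqrt{139} = 415548 - 2 \sqrt{139}$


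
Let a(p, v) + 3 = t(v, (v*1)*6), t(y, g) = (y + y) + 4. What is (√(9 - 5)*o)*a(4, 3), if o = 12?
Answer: 168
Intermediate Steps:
t(y, g) = 4 + 2*y (t(y, g) = 2*y + 4 = 4 + 2*y)
a(p, v) = 1 + 2*v (a(p, v) = -3 + (4 + 2*v) = 1 + 2*v)
(√(9 - 5)*o)*a(4, 3) = (√(9 - 5)*12)*(1 + 2*3) = (√4*12)*(1 + 6) = (2*12)*7 = 24*7 = 168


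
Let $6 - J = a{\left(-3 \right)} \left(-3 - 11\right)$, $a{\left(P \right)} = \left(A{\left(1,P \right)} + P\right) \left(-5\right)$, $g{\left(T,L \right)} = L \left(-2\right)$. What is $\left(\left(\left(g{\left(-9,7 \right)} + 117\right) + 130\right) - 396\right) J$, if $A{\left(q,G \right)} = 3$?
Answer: $-978$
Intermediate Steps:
$g{\left(T,L \right)} = - 2 L$
$a{\left(P \right)} = -15 - 5 P$ ($a{\left(P \right)} = \left(3 + P\right) \left(-5\right) = -15 - 5 P$)
$J = 6$ ($J = 6 - \left(-15 - -15\right) \left(-3 - 11\right) = 6 - \left(-15 + 15\right) \left(-14\right) = 6 - 0 \left(-14\right) = 6 - 0 = 6 + 0 = 6$)
$\left(\left(\left(g{\left(-9,7 \right)} + 117\right) + 130\right) - 396\right) J = \left(\left(\left(\left(-2\right) 7 + 117\right) + 130\right) - 396\right) 6 = \left(\left(\left(-14 + 117\right) + 130\right) - 396\right) 6 = \left(\left(103 + 130\right) - 396\right) 6 = \left(233 - 396\right) 6 = \left(-163\right) 6 = -978$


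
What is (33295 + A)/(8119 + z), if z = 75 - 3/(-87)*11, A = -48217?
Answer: -432738/237637 ≈ -1.8210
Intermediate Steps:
z = 2186/29 (z = 75 - 3*(-1/87)*11 = 75 + (1/29)*11 = 75 + 11/29 = 2186/29 ≈ 75.379)
(33295 + A)/(8119 + z) = (33295 - 48217)/(8119 + 2186/29) = -14922/237637/29 = -14922*29/237637 = -432738/237637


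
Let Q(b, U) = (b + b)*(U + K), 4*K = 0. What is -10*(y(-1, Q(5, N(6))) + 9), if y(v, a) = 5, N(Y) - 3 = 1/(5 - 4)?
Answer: -140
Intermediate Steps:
K = 0 (K = (1/4)*0 = 0)
N(Y) = 4 (N(Y) = 3 + 1/(5 - 4) = 3 + 1/1 = 3 + 1 = 4)
Q(b, U) = 2*U*b (Q(b, U) = (b + b)*(U + 0) = (2*b)*U = 2*U*b)
-10*(y(-1, Q(5, N(6))) + 9) = -10*(5 + 9) = -10*14 = -140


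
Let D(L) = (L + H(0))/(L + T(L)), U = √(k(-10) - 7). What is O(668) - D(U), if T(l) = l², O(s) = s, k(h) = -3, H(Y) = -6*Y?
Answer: 7347/11 + I*√10/11 ≈ 667.91 + 0.28748*I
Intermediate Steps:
U = I*√10 (U = √(-3 - 7) = √(-10) = I*√10 ≈ 3.1623*I)
D(L) = L/(L + L²) (D(L) = (L - 6*0)/(L + L²) = (L + 0)/(L + L²) = L/(L + L²))
O(668) - D(U) = 668 - 1/(1 + I*√10)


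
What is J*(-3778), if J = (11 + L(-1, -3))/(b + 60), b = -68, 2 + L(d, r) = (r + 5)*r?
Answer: 5667/4 ≈ 1416.8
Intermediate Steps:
L(d, r) = -2 + r*(5 + r) (L(d, r) = -2 + (r + 5)*r = -2 + (5 + r)*r = -2 + r*(5 + r))
J = -3/8 (J = (11 + (-2 + (-3)² + 5*(-3)))/(-68 + 60) = (11 + (-2 + 9 - 15))/(-8) = (11 - 8)*(-⅛) = 3*(-⅛) = -3/8 ≈ -0.37500)
J*(-3778) = -3/8*(-3778) = 5667/4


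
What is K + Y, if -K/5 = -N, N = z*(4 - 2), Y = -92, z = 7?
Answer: -22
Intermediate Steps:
N = 14 (N = 7*(4 - 2) = 7*2 = 14)
K = 70 (K = -(-5)*14 = -5*(-14) = 70)
K + Y = 70 - 92 = -22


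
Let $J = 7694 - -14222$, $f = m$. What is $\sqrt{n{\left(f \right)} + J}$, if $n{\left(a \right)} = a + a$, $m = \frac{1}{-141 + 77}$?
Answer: $\frac{\sqrt{1402622}}{8} \approx 148.04$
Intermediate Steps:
$m = - \frac{1}{64}$ ($m = \frac{1}{-64} = - \frac{1}{64} \approx -0.015625$)
$f = - \frac{1}{64} \approx -0.015625$
$J = 21916$ ($J = 7694 + 14222 = 21916$)
$n{\left(a \right)} = 2 a$
$\sqrt{n{\left(f \right)} + J} = \sqrt{2 \left(- \frac{1}{64}\right) + 21916} = \sqrt{- \frac{1}{32} + 21916} = \sqrt{\frac{701311}{32}} = \frac{\sqrt{1402622}}{8}$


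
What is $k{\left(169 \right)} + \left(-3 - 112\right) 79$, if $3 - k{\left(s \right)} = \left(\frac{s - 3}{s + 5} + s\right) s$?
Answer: $- \frac{3288968}{87} \approx -37804.0$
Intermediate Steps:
$k{\left(s \right)} = 3 - s \left(s + \frac{-3 + s}{5 + s}\right)$ ($k{\left(s \right)} = 3 - \left(\frac{s - 3}{s + 5} + s\right) s = 3 - \left(\frac{-3 + s}{5 + s} + s\right) s = 3 - \left(s + \frac{-3 + s}{5 + s}\right) s = 3 - s \left(s + \frac{-3 + s}{5 + s}\right)$)
$k{\left(169 \right)} + \left(-3 - 112\right) 79 = \frac{15 - 169^{3} - 6 \cdot 169^{2} + 6 \cdot 169}{5 + 169} + \left(-3 - 112\right) 79 = \frac{15 - 4826809 - 171366 + 1014}{174} - 9085 = \frac{1}{174} \left(-4997146\right) - 9085 = - \frac{2498573}{87} - 9085 = - \frac{3288968}{87}$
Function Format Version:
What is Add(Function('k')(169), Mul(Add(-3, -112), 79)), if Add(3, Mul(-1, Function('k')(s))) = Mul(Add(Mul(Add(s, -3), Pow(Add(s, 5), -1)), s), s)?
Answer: Rational(-3288968, 87) ≈ -37804.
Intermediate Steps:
Function('k')(s) = Add(3, Mul(-1, s, Add(s, Mul(Pow(Add(5, s), -1), Add(-3, s))))) (Function('k')(s) = Add(3, Mul(-1, Mul(Add(Mul(Add(s, -3), Pow(Add(s, 5), -1)), s), s))) = Add(3, Mul(-1, Mul(Add(Mul(Add(-3, s), Pow(Add(5, s), -1)), s), s))) = Add(3, Mul(-1, Mul(Add(Mul(Pow(Add(5, s), -1), Add(-3, s)), s), s))) = Add(3, Mul(-1, Mul(Add(s, Mul(Pow(Add(5, s), -1), Add(-3, s))), s))) = Add(3, Mul(-1, Mul(s, Add(s, Mul(Pow(Add(5, s), -1), Add(-3, s)))))) = Add(3, Mul(-1, s, Add(s, Mul(Pow(Add(5, s), -1), Add(-3, s))))))
Add(Function('k')(169), Mul(Add(-3, -112), 79)) = Add(Mul(Pow(Add(5, 169), -1), Add(15, Mul(-1, Pow(169, 3)), Mul(-6, Pow(169, 2)), Mul(6, 169))), Mul(Add(-3, -112), 79)) = Add(Mul(Pow(174, -1), Add(15, Mul(-1, 4826809), Mul(-6, 28561), 1014)), Mul(-115, 79)) = Add(Mul(Rational(1, 174), Add(15, -4826809, -171366, 1014)), -9085) = Add(Mul(Rational(1, 174), -4997146), -9085) = Add(Rational(-2498573, 87), -9085) = Rational(-3288968, 87)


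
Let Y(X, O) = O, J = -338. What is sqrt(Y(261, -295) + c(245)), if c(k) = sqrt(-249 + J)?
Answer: sqrt(-295 + I*sqrt(587)) ≈ 0.70471 + 17.19*I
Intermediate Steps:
c(k) = I*sqrt(587) (c(k) = sqrt(-249 - 338) = sqrt(-587) = I*sqrt(587))
sqrt(Y(261, -295) + c(245)) = sqrt(-295 + I*sqrt(587))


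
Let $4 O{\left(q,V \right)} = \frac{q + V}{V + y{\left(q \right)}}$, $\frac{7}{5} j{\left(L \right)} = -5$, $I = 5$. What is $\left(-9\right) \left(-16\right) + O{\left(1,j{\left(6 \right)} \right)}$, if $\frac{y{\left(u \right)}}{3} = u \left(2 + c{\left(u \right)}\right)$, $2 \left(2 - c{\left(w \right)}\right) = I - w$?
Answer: $\frac{4887}{34} \approx 143.74$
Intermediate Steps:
$j{\left(L \right)} = - \frac{25}{7}$ ($j{\left(L \right)} = \frac{5}{7} \left(-5\right) = - \frac{25}{7}$)
$c{\left(w \right)} = - \frac{1}{2} + \frac{w}{2}$ ($c{\left(w \right)} = 2 - \frac{5 - w}{2} = 2 + \left(- \frac{5}{2} + \frac{w}{2}\right) = - \frac{1}{2} + \frac{w}{2}$)
$y{\left(u \right)} = 3 u \left(\frac{3}{2} + \frac{u}{2}\right)$ ($y{\left(u \right)} = 3 u \left(2 + \left(- \frac{1}{2} + \frac{u}{2}\right)\right) = 3 u \left(\frac{3}{2} + \frac{u}{2}\right)$)
$O{\left(q,V \right)} = \frac{V + q}{4 \left(V + \frac{3 q \left(3 + q\right)}{2}\right)}$ ($O{\left(q,V \right)} = \frac{\left(q + V\right) \frac{1}{V + \frac{3 q \left(3 + q\right)}{2}}}{4} = \frac{\left(V + q\right) \frac{1}{V + \frac{3 q \left(3 + q\right)}{2}}}{4} = \frac{\frac{1}{V + \frac{3 q \left(3 + q\right)}{2}} \left(V + q\right)}{4} = \frac{V + q}{4 \left(V + \frac{3 q \left(3 + q\right)}{2}\right)}$)
$\left(-9\right) \left(-16\right) + O{\left(1,j{\left(6 \right)} \right)} = \left(-9\right) \left(-16\right) + \frac{- \frac{25}{7} + 1}{2 \left(2 \left(- \frac{25}{7}\right) + 3 \cdot 1 \left(3 + 1\right)\right)} = 144 + \frac{1}{2} \frac{1}{- \frac{50}{7} + 3 \cdot 1 \cdot 4} \left(- \frac{18}{7}\right) = 144 + \frac{1}{2} \frac{1}{- \frac{50}{7} + 12} \left(- \frac{18}{7}\right) = 144 + \frac{1}{2} \frac{1}{\frac{34}{7}} \left(- \frac{18}{7}\right) = 144 + \frac{1}{2} \cdot \frac{7}{34} \left(- \frac{18}{7}\right) = 144 - \frac{9}{34} = \frac{4887}{34}$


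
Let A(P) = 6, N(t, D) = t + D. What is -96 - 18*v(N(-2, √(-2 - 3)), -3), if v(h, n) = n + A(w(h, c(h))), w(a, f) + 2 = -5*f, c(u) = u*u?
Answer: -150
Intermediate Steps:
c(u) = u²
w(a, f) = -2 - 5*f
N(t, D) = D + t
v(h, n) = 6 + n (v(h, n) = n + 6 = 6 + n)
-96 - 18*v(N(-2, √(-2 - 3)), -3) = -96 - 18*(6 - 3) = -96 - 18*3 = -96 - 54 = -150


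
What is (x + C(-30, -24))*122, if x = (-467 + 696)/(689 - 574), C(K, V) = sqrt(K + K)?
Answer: 27938/115 + 244*I*sqrt(15) ≈ 242.94 + 945.01*I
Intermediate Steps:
C(K, V) = sqrt(2)*sqrt(K) (C(K, V) = sqrt(2*K) = sqrt(2)*sqrt(K))
x = 229/115 ≈ 1.9913
(x + C(-30, -24))*122 = (229/115 + sqrt(2)*sqrt(-30))*122 = (229/115 + sqrt(2)*(I*sqrt(30)))*122 = (229/115 + 2*I*sqrt(15))*122 = 27938/115 + 244*I*sqrt(15)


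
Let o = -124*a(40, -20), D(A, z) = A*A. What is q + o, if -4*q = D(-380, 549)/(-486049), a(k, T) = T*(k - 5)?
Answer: 42189089300/486049 ≈ 86800.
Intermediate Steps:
a(k, T) = T*(-5 + k)
D(A, z) = A²
o = 86800 (o = -(-2480)*(-5 + 40) = -(-2480)*35 = -124*(-700) = 86800)
q = 36100/486049 (q = -(-380)²/(4*(-486049)) = -36100*(-1)/486049 = -¼*(-144400/486049) = 36100/486049 ≈ 0.074272)
q + o = 36100/486049 + 86800 = 42189089300/486049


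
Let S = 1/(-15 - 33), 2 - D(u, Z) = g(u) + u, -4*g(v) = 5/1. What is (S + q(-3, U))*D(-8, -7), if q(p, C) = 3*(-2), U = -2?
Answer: -4335/64 ≈ -67.734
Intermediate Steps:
g(v) = -5/4 (g(v) = -5/(4*1) = -5/4)
q(p, C) = -6
D(u, Z) = 13/4 - u (D(u, Z) = 2 - (-5/4 + u) = 2 + (5/4 - u) = 13/4 - u)
S = -1/48 (S = 1/(-48) = -1/48 ≈ -0.020833)
(S + q(-3, U))*D(-8, -7) = (-1/48 - 6)*(13/4 - 1*(-8)) = -289*(13/4 + 8)/48 = -289/48*45/4 = -4335/64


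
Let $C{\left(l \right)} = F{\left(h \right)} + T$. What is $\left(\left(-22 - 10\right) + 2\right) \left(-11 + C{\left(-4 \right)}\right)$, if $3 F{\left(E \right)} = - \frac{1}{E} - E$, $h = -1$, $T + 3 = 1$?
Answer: $370$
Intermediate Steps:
$T = -2$ ($T = -3 + 1 = -2$)
$F{\left(E \right)} = - \frac{E}{3} - \frac{1}{3 E}$ ($F{\left(E \right)} = \frac{- \frac{1}{E} - E}{3} = \frac{- E - \frac{1}{E}}{3} = - \frac{E}{3} - \frac{1}{3 E}$)
$C{\left(l \right)} = - \frac{4}{3}$ ($C{\left(l \right)} = \frac{-1 - \left(-1\right)^{2}}{3 \left(-1\right)} - 2 = \frac{1}{3} \left(-1\right) \left(-1 - 1\right) - 2 = \frac{1}{3} \left(-1\right) \left(-2\right) - 2 = \frac{2}{3} - 2 = - \frac{4}{3}$)
$\left(\left(-22 - 10\right) + 2\right) \left(-11 + C{\left(-4 \right)}\right) = \left(\left(-22 - 10\right) + 2\right) \left(-11 - \frac{4}{3}\right) = \left(\left(-22 - 10\right) + 2\right) \left(- \frac{37}{3}\right) = \left(-32 + 2\right) \left(- \frac{37}{3}\right) = \left(-30\right) \left(- \frac{37}{3}\right) = 370$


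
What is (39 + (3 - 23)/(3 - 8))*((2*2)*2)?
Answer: 344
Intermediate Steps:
(39 + (3 - 23)/(3 - 8))*((2*2)*2) = (39 - 20/(-5))*(4*2) = (39 - 20*(-1/5))*8 = (39 + 4)*8 = 43*8 = 344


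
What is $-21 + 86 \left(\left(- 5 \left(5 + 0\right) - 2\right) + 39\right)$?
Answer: $1011$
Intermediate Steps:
$-21 + 86 \left(\left(- 5 \left(5 + 0\right) - 2\right) + 39\right) = -21 + 86 \left(\left(\left(-5\right) 5 - 2\right) + 39\right) = -21 + 86 \left(\left(-25 - 2\right) + 39\right) = -21 + 86 \left(-27 + 39\right) = -21 + 86 \cdot 12 = -21 + 1032 = 1011$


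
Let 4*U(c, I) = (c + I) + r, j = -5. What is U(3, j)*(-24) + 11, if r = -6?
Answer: 59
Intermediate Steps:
U(c, I) = -3/2 + I/4 + c/4 (U(c, I) = ((c + I) - 6)/4 = ((I + c) - 6)/4 = (-6 + I + c)/4 = -3/2 + I/4 + c/4)
U(3, j)*(-24) + 11 = (-3/2 + (¼)*(-5) + (¼)*3)*(-24) + 11 = (-3/2 - 5/4 + ¾)*(-24) + 11 = -2*(-24) + 11 = 48 + 11 = 59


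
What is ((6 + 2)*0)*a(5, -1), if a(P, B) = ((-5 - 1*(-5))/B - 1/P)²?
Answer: 0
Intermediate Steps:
a(P, B) = P⁻² (a(P, B) = ((-5 + 5)/B - 1/P)² = (0/B - 1/P)² = (0 - 1/P)² = (-1/P)² = P⁻²)
((6 + 2)*0)*a(5, -1) = ((6 + 2)*0)/5² = (8*0)*(1/25) = 0*(1/25) = 0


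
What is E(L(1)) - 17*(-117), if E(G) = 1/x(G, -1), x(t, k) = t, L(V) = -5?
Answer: 9944/5 ≈ 1988.8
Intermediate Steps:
E(G) = 1/G
E(L(1)) - 17*(-117) = 1/(-5) - 17*(-117) = -⅕ + 1989 = 9944/5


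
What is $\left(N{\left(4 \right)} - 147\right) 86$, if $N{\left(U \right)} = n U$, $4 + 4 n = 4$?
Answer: $-12642$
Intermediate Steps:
$n = 0$ ($n = -1 + \frac{1}{4} \cdot 4 = -1 + 1 = 0$)
$N{\left(U \right)} = 0$ ($N{\left(U \right)} = 0 U = 0$)
$\left(N{\left(4 \right)} - 147\right) 86 = \left(0 - 147\right) 86 = \left(-147\right) 86 = -12642$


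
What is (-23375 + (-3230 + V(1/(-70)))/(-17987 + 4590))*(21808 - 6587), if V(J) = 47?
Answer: -4766481903932/13397 ≈ -3.5579e+8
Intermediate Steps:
(-23375 + (-3230 + V(1/(-70)))/(-17987 + 4590))*(21808 - 6587) = (-23375 + (-3230 + 47)/(-17987 + 4590))*(21808 - 6587) = (-23375 - 3183/(-13397))*15221 = (-23375 - 3183*(-1/13397))*15221 = (-23375 + 3183/13397)*15221 = -313151692/13397*15221 = -4766481903932/13397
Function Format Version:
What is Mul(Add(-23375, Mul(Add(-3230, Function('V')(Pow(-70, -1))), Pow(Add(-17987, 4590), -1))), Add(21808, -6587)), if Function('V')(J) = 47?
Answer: Rational(-4766481903932, 13397) ≈ -3.5579e+8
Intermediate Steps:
Mul(Add(-23375, Mul(Add(-3230, Function('V')(Pow(-70, -1))), Pow(Add(-17987, 4590), -1))), Add(21808, -6587)) = Mul(Add(-23375, Mul(Add(-3230, 47), Pow(Add(-17987, 4590), -1))), Add(21808, -6587)) = Mul(Add(-23375, Mul(-3183, Pow(-13397, -1))), 15221) = Mul(Add(-23375, Mul(-3183, Rational(-1, 13397))), 15221) = Mul(Add(-23375, Rational(3183, 13397)), 15221) = Mul(Rational(-313151692, 13397), 15221) = Rational(-4766481903932, 13397)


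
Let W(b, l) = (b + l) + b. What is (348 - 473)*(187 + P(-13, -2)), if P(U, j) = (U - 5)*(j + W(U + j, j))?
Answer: -99875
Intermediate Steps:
W(b, l) = l + 2*b
P(U, j) = (-5 + U)*(2*U + 4*j) (P(U, j) = (U - 5)*(j + (j + 2*(U + j))) = (-5 + U)*(j + (j + (2*U + 2*j))) = (-5 + U)*(j + (2*U + 3*j)) = (-5 + U)*(2*U + 4*j))
(348 - 473)*(187 + P(-13, -2)) = (348 - 473)*(187 + (-20*(-2) - 10*(-13) + 2*(-13)² + 4*(-13)*(-2))) = -125*(187 + (40 + 130 + 2*169 + 104)) = -125*(187 + (40 + 130 + 338 + 104)) = -125*(187 + 612) = -125*799 = -99875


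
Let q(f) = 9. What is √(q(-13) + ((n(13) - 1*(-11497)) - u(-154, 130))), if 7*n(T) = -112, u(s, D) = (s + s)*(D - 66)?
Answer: √31202 ≈ 176.64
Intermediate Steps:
u(s, D) = 2*s*(-66 + D) (u(s, D) = (2*s)*(-66 + D) = 2*s*(-66 + D))
n(T) = -16 (n(T) = (⅐)*(-112) = -16)
√(q(-13) + ((n(13) - 1*(-11497)) - u(-154, 130))) = √(9 + ((-16 - 1*(-11497)) - 2*(-154)*(-66 + 130))) = √(9 + ((-16 + 11497) - 2*(-154)*64)) = √(9 + (11481 - 1*(-19712))) = √(9 + (11481 + 19712)) = √(9 + 31193) = √31202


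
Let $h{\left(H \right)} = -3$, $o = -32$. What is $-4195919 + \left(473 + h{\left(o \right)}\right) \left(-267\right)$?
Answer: $-4321409$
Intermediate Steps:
$-4195919 + \left(473 + h{\left(o \right)}\right) \left(-267\right) = -4195919 + \left(473 - 3\right) \left(-267\right) = -4195919 + 470 \left(-267\right) = -4195919 - 125490 = -4321409$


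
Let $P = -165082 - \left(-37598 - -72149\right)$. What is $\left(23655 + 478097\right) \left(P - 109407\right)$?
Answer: $-155061438080$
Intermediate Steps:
$P = -199633$ ($P = -165082 - \left(-37598 + 72149\right) = -165082 - 34551 = -199633$)
$\left(23655 + 478097\right) \left(P - 109407\right) = \left(23655 + 478097\right) \left(-199633 - 109407\right) = 501752 \left(-309040\right) = -155061438080$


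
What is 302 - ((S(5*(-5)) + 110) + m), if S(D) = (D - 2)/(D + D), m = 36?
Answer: 7773/50 ≈ 155.46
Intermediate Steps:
S(D) = (-2 + D)/(2*D) (S(D) = (-2 + D)/((2*D)) = (-2 + D)*(1/(2*D)) = (-2 + D)/(2*D))
302 - ((S(5*(-5)) + 110) + m) = 302 - (((-2 + 5*(-5))/(2*((5*(-5)))) + 110) + 36) = 302 - (((½)*(-2 - 25)/(-25) + 110) + 36) = 302 - (((½)*(-1/25)*(-27) + 110) + 36) = 302 - ((27/50 + 110) + 36) = 302 - (5527/50 + 36) = 302 - 1*7327/50 = 302 - 7327/50 = 7773/50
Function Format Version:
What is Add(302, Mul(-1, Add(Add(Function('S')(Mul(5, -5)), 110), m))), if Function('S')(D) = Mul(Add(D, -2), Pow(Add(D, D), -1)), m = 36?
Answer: Rational(7773, 50) ≈ 155.46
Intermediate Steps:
Function('S')(D) = Mul(Rational(1, 2), Pow(D, -1), Add(-2, D)) (Function('S')(D) = Mul(Add(-2, D), Pow(Mul(2, D), -1)) = Mul(Add(-2, D), Mul(Rational(1, 2), Pow(D, -1))) = Mul(Rational(1, 2), Pow(D, -1), Add(-2, D)))
Add(302, Mul(-1, Add(Add(Function('S')(Mul(5, -5)), 110), m))) = Add(302, Mul(-1, Add(Add(Mul(Rational(1, 2), Pow(Mul(5, -5), -1), Add(-2, Mul(5, -5))), 110), 36))) = Add(302, Mul(-1, Add(Add(Mul(Rational(1, 2), Pow(-25, -1), Add(-2, -25)), 110), 36))) = Add(302, Mul(-1, Add(Add(Mul(Rational(1, 2), Rational(-1, 25), -27), 110), 36))) = Add(302, Mul(-1, Add(Add(Rational(27, 50), 110), 36))) = Add(302, Mul(-1, Add(Rational(5527, 50), 36))) = Add(302, Mul(-1, Rational(7327, 50))) = Add(302, Rational(-7327, 50)) = Rational(7773, 50)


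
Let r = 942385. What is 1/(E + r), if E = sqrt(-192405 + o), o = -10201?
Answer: 942385/888089690831 - I*sqrt(202606)/888089690831 ≈ 1.0611e-6 - 5.0684e-10*I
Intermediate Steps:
E = I*sqrt(202606) (E = sqrt(-192405 - 10201) = sqrt(-202606) = I*sqrt(202606) ≈ 450.12*I)
1/(E + r) = 1/(I*sqrt(202606) + 942385) = 1/(942385 + I*sqrt(202606))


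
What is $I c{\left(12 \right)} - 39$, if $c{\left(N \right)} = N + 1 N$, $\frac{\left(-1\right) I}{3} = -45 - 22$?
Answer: $4785$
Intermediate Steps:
$I = 201$ ($I = - 3 \left(-45 - 22\right) = \left(-3\right) \left(-67\right) = 201$)
$c{\left(N \right)} = 2 N$ ($c{\left(N \right)} = N + N = 2 N$)
$I c{\left(12 \right)} - 39 = 201 \cdot 2 \cdot 12 - 39 = 201 \cdot 24 - 39 = 4824 - 39 = 4785$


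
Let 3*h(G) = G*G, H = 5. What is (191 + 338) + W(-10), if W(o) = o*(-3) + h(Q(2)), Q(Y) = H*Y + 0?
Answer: 1777/3 ≈ 592.33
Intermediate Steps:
Q(Y) = 5*Y (Q(Y) = 5*Y + 0 = 5*Y)
h(G) = G²/3 (h(G) = (G*G)/3 = G²/3)
W(o) = 100/3 - 3*o (W(o) = o*(-3) + (5*2)²/3 = -3*o + (⅓)*10² = -3*o + (⅓)*100 = -3*o + 100/3 = 100/3 - 3*o)
(191 + 338) + W(-10) = (191 + 338) + (100/3 - 3*(-10)) = 529 + (100/3 + 30) = 529 + 190/3 = 1777/3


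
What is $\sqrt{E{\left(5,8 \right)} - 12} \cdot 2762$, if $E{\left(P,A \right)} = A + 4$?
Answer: $0$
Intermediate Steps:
$E{\left(P,A \right)} = 4 + A$
$\sqrt{E{\left(5,8 \right)} - 12} \cdot 2762 = \sqrt{\left(4 + 8\right) - 12} \cdot 2762 = \sqrt{12 - 12} \cdot 2762 = \sqrt{0} \cdot 2762 = 0 \cdot 2762 = 0$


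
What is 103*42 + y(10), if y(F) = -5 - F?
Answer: 4311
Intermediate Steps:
103*42 + y(10) = 103*42 + (-5 - 1*10) = 4326 + (-5 - 10) = 4326 - 15 = 4311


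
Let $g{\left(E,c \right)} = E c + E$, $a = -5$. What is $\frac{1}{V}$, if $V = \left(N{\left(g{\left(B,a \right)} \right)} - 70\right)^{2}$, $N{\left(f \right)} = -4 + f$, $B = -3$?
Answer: $\frac{1}{3844} \approx 0.00026015$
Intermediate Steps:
$g{\left(E,c \right)} = E + E c$
$V = 3844$ ($V = \left(\left(-4 - 3 \left(1 - 5\right)\right) - 70\right)^{2} = \left(\left(-4 - -12\right) - 70\right)^{2} = \left(\left(-4 + 12\right) - 70\right)^{2} = \left(8 - 70\right)^{2} = \left(-62\right)^{2} = 3844$)
$\frac{1}{V} = \frac{1}{3844}$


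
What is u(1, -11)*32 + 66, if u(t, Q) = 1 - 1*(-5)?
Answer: 258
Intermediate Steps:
u(t, Q) = 6 (u(t, Q) = 1 + 5 = 6)
u(1, -11)*32 + 66 = 6*32 + 66 = 192 + 66 = 258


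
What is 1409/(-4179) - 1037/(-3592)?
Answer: -727505/15010968 ≈ -0.048465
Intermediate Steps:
1409/(-4179) - 1037/(-3592) = 1409*(-1/4179) - 1037*(-1/3592) = -1409/4179 + 1037/3592 = -727505/15010968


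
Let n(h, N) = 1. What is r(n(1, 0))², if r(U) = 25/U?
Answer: 625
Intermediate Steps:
r(n(1, 0))² = (25/1)² = (25*1)² = 25² = 625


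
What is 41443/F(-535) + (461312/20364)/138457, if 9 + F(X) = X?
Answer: -29212469200609/383457215328 ≈ -76.182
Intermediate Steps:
F(X) = -9 + X
41443/F(-535) + (461312/20364)/138457 = 41443/(-9 - 535) + (461312/20364)/138457 = 41443/(-544) + (461312*(1/20364))*(1/138457) = 41443*(-1/544) + (115328/5091)*(1/138457) = -41443/544 + 115328/704884587 = -29212469200609/383457215328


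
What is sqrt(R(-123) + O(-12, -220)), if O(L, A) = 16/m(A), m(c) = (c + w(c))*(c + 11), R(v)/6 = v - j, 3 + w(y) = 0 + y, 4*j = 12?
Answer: 2*I*sqrt(1620174265193)/92587 ≈ 27.495*I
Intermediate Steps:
j = 3 (j = (1/4)*12 = 3)
w(y) = -3 + y (w(y) = -3 + (0 + y) = -3 + y)
R(v) = -18 + 6*v (R(v) = 6*(v - 1*3) = 6*(v - 3) = 6*(-3 + v) = -18 + 6*v)
m(c) = (-3 + 2*c)*(11 + c) (m(c) = (c + (-3 + c))*(c + 11) = (-3 + 2*c)*(11 + c))
O(L, A) = 16/(-33 + 2*A**2 + 19*A)
sqrt(R(-123) + O(-12, -220)) = sqrt((-18 + 6*(-123)) + 16/(-33 + 2*(-220)**2 + 19*(-220))) = sqrt((-18 - 738) + 16/(-33 + 2*48400 - 4180)) = sqrt(-756 + 16/(-33 + 96800 - 4180)) = sqrt(-756 + 16/92587) = sqrt(-69995756/92587) = 2*I*sqrt(1620174265193)/92587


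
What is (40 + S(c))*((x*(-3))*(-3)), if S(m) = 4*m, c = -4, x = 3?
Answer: 648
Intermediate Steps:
(40 + S(c))*((x*(-3))*(-3)) = (40 + 4*(-4))*((3*(-3))*(-3)) = (40 - 16)*(-9*(-3)) = 24*27 = 648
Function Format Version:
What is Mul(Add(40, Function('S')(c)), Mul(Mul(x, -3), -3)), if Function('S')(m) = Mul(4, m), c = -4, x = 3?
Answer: 648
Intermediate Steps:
Mul(Add(40, Function('S')(c)), Mul(Mul(x, -3), -3)) = Mul(Add(40, Mul(4, -4)), Mul(Mul(3, -3), -3)) = Mul(Add(40, -16), Mul(-9, -3)) = Mul(24, 27) = 648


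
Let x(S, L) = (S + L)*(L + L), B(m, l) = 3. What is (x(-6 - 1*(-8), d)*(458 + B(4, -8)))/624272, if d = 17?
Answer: 148903/312136 ≈ 0.47705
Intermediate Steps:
x(S, L) = 2*L*(L + S) (x(S, L) = (L + S)*(2*L) = 2*L*(L + S))
(x(-6 - 1*(-8), d)*(458 + B(4, -8)))/624272 = ((2*17*(17 + (-6 - 1*(-8))))*(458 + 3))/624272 = ((2*17*(17 + (-6 + 8)))*461)*(1/624272) = ((2*17*(17 + 2))*461)*(1/624272) = ((2*17*19)*461)*(1/624272) = (646*461)*(1/624272) = 297806*(1/624272) = 148903/312136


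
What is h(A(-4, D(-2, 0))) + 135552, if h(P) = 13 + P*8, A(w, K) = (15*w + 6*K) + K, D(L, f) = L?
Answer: 134973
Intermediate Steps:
A(w, K) = 7*K + 15*w (A(w, K) = (6*K + 15*w) + K = 7*K + 15*w)
h(P) = 13 + 8*P
h(A(-4, D(-2, 0))) + 135552 = (13 + 8*(7*(-2) + 15*(-4))) + 135552 = (13 + 8*(-14 - 60)) + 135552 = (13 + 8*(-74)) + 135552 = (13 - 592) + 135552 = -579 + 135552 = 134973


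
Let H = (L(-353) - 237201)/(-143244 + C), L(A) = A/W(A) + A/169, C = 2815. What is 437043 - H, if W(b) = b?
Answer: 10372083347390/23732501 ≈ 4.3704e+5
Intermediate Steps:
L(A) = 1 + A/169 (L(A) = A/A + A/169 = 1 + A*(1/169) = 1 + A/169)
H = 40087153/23732501 (H = ((1 + (1/169)*(-353)) - 237201)/(-143244 + 2815) = ((1 - 353/169) - 237201)/(-140429) = (-184/169 - 237201)*(-1/140429) = -40087153/169*(-1/140429) = 40087153/23732501 ≈ 1.6891)
437043 - H = 437043 - 1*40087153/23732501 = 437043 - 40087153/23732501 = 10372083347390/23732501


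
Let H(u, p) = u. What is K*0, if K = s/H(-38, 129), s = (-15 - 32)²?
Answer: 0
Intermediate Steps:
s = 2209 (s = (-47)² = 2209)
K = -2209/38 (K = 2209/(-38) = 2209*(-1/38) = -2209/38 ≈ -58.132)
K*0 = -2209/38*0 = 0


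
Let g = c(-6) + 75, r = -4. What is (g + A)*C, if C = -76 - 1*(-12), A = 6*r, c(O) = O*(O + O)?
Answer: -7872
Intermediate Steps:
c(O) = 2*O**2 (c(O) = O*(2*O) = 2*O**2)
A = -24 (A = 6*(-4) = -24)
C = -64 (C = -76 + 12 = -64)
g = 147 (g = 2*(-6)**2 + 75 = 2*36 + 75 = 72 + 75 = 147)
(g + A)*C = (147 - 24)*(-64) = 123*(-64) = -7872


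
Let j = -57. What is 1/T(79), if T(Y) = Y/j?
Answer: -57/79 ≈ -0.72152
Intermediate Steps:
T(Y) = -Y/57 (T(Y) = Y/(-57) = Y*(-1/57) = -Y/57)
1/T(79) = 1/(-1/57*79) = 1/(-79/57) = -57/79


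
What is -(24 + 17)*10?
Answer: -410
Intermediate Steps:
-(24 + 17)*10 = -1*41*10 = -41*10 = -410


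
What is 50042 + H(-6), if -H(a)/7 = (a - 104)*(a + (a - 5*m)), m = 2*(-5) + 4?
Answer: 63902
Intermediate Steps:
m = -6 (m = -10 + 4 = -6)
H(a) = -7*(-104 + a)*(30 + 2*a) (H(a) = -7*(a - 104)*(a + (a - 5*(-6))) = -7*(-104 + a)*(a + (a + 30)) = -7*(-104 + a)*(a + (30 + a)) = -7*(-104 + a)*(30 + 2*a))
50042 + H(-6) = 50042 + (21840 - 14*(-6)² + 1246*(-6)) = 50042 + (21840 - 14*36 - 7476) = 50042 + (21840 - 504 - 7476) = 50042 + 13860 = 63902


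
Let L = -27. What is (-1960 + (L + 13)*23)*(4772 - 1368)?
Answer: -7767928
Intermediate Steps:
(-1960 + (L + 13)*23)*(4772 - 1368) = (-1960 + (-27 + 13)*23)*(4772 - 1368) = (-1960 - 14*23)*3404 = (-1960 - 322)*3404 = -2282*3404 = -7767928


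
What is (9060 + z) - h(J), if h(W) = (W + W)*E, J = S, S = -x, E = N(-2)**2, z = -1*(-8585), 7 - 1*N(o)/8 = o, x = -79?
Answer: -801427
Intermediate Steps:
N(o) = 56 - 8*o
z = 8585
E = 5184 (E = (56 - 8*(-2))**2 = (56 + 16)**2 = 72**2 = 5184)
S = 79 (S = -1*(-79) = 79)
J = 79
h(W) = 10368*W (h(W) = (W + W)*5184 = (2*W)*5184 = 10368*W)
(9060 + z) - h(J) = (9060 + 8585) - 10368*79 = 17645 - 1*819072 = 17645 - 819072 = -801427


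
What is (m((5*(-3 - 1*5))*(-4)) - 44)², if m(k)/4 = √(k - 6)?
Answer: 4400 - 352*√154 ≈ 31.795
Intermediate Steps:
m(k) = 4*√(-6 + k) (m(k) = 4*√(k - 6) = 4*√(-6 + k))
(m((5*(-3 - 1*5))*(-4)) - 44)² = (4*√(-6 + (5*(-3 - 1*5))*(-4)) - 44)² = (4*√(-6 + (5*(-3 - 5))*(-4)) - 44)² = (4*√(-6 + (5*(-8))*(-4)) - 44)² = (4*√(-6 - 40*(-4)) - 44)² = (4*√(-6 + 160) - 44)² = (4*√154 - 44)² = (-44 + 4*√154)²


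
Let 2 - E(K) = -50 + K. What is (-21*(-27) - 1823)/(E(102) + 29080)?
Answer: -628/14515 ≈ -0.043266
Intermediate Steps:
E(K) = 52 - K (E(K) = 2 - (-50 + K) = 2 + (50 - K) = 52 - K)
(-21*(-27) - 1823)/(E(102) + 29080) = (-21*(-27) - 1823)/((52 - 1*102) + 29080) = (567 - 1823)/((52 - 102) + 29080) = -1256/(-50 + 29080) = -1256/29030 = -1256*1/29030 = -628/14515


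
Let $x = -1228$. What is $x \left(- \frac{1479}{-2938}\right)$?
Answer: $- \frac{908106}{1469} \approx -618.18$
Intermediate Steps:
$x \left(- \frac{1479}{-2938}\right) = - 1228 \left(- \frac{1479}{-2938}\right) = - 1228 \left(\left(-1479\right) \left(- \frac{1}{2938}\right)\right) = \left(-1228\right) \frac{1479}{2938} = - \frac{908106}{1469}$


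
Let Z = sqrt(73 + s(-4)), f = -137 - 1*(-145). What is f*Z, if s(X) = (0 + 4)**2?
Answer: 8*sqrt(89) ≈ 75.472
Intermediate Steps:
s(X) = 16 (s(X) = 4**2 = 16)
f = 8 (f = -137 + 145 = 8)
Z = sqrt(89) (Z = sqrt(73 + 16) = sqrt(89) ≈ 9.4340)
f*Z = 8*sqrt(89)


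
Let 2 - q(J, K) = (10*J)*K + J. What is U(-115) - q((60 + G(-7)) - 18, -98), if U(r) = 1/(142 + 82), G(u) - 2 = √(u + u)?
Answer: -9649471/224 - 979*I*√14 ≈ -43078.0 - 3663.1*I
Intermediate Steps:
G(u) = 2 + √2*√u (G(u) = 2 + √(u + u) = 2 + √(2*u) = 2 + √2*√u)
U(r) = 1/224
q(J, K) = 2 - J - 10*J*K (q(J, K) = 2 - ((10*J)*K + J) = 2 - (10*J*K + J) = 2 - (J + 10*J*K) = 2 + (-J - 10*J*K) = 2 - J - 10*J*K)
U(-115) - q((60 + G(-7)) - 18, -98) = 1/224 - (2 - ((60 + (2 + √2*√(-7))) - 18) - 10*((60 + (2 + √2*√(-7))) - 18)*(-98)) = 1/224 - (2 - ((60 + (2 + √2*(I*√7))) - 18) - 10*((60 + (2 + √2*(I*√7))) - 18)*(-98)) = 1/224 - (2 - ((60 + (2 + I*√14)) - 18) - 10*((60 + (2 + I*√14)) - 18)*(-98)) = 1/224 - (2 - ((62 + I*√14) - 18) - 10*((62 + I*√14) - 18)*(-98)) = 1/224 - (2 - (44 + I*√14) - 10*(44 + I*√14)*(-98)) = 1/224 - (2 + (-44 - I*√14) + (43120 + 980*I*√14)) = 1/224 - (43078 + 979*I*√14) = 1/224 + (-43078 - 979*I*√14) = -9649471/224 - 979*I*√14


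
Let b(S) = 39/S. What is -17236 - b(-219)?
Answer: -1258215/73 ≈ -17236.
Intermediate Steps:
-17236 - b(-219) = -17236 - 39/(-219) = -17236 - 39*(-1)/219 = -17236 - 1*(-13/73) = -17236 + 13/73 = -1258215/73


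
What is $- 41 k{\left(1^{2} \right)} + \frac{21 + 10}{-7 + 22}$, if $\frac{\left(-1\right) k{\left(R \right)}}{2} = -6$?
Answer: $- \frac{7349}{15} \approx -489.93$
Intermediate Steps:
$k{\left(R \right)} = 12$ ($k{\left(R \right)} = \left(-2\right) \left(-6\right) = 12$)
$- 41 k{\left(1^{2} \right)} + \frac{21 + 10}{-7 + 22} = \left(-41\right) 12 + \frac{21 + 10}{-7 + 22} = -492 + \frac{31}{15} = - \frac{7349}{15}$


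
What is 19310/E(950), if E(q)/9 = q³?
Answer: 1931/771637500 ≈ 2.5025e-6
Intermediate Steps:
E(q) = 9*q³
19310/E(950) = 19310/((9*950³)) = 19310/((9*857375000)) = 19310/7716375000 = 19310*(1/7716375000) = 1931/771637500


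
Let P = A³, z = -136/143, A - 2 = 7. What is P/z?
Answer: -104247/136 ≈ -766.52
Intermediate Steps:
A = 9 (A = 2 + 7 = 9)
z = -136/143 (z = -136*1/143 = -136/143 ≈ -0.95105)
P = 729 (P = 9³ = 729)
P/z = 729/(-136/143) = 729*(-143/136) = -104247/136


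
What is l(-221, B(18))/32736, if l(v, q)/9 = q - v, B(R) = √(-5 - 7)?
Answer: 663/10912 + 3*I*√3/5456 ≈ 0.060759 + 0.00095237*I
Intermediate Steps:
B(R) = 2*I*√3 (B(R) = √(-12) = 2*I*√3)
l(v, q) = -9*v + 9*q (l(v, q) = 9*(q - v) = -9*v + 9*q)
l(-221, B(18))/32736 = (-9*(-221) + 9*(2*I*√3))/32736 = (1989 + 18*I*√3)*(1/32736) = 663/10912 + 3*I*√3/5456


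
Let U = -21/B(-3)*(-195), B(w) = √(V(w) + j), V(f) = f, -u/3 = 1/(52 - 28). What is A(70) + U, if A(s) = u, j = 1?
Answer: -⅛ - 4095*I*√2/2 ≈ -0.125 - 2895.6*I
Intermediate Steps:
u = -⅛ (u = -3/(52 - 28) = -3/24 = -3*1/24 = -⅛ ≈ -0.12500)
A(s) = -⅛
B(w) = √(1 + w) (B(w) = √(w + 1) = √(1 + w))
U = -4095*I*√2/2 (U = -21/√(1 - 3)*(-195) = -21*(-I*√2/2)*(-195) = -(-21)*I*√2/2*(-195) = (21*I*√2/2)*(-195) = -4095*I*√2/2 ≈ -2895.6*I)
A(70) + U = -⅛ - 4095*I*√2/2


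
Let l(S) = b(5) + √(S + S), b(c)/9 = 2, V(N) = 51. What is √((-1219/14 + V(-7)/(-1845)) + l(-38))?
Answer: √(-5122459230 + 148264200*I*√19)/8610 ≈ 0.52334 + 8.329*I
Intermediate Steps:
b(c) = 18 (b(c) = 9*2 = 18)
l(S) = 18 + √2*√S (l(S) = 18 + √(S + S) = 18 + √(2*S) = 18 + √2*√S)
√((-1219/14 + V(-7)/(-1845)) + l(-38)) = √((-1219/14 + 51/(-1845)) + (18 + √2*√(-38))) = √((-1219*1/14 + 51*(-1/1845)) + (18 + √2*(I*√38))) = √((-1219/14 - 17/615) + (18 + 2*I*√19)) = √(-749923/8610 + (18 + 2*I*√19)) = √(-594943/8610 + 2*I*√19)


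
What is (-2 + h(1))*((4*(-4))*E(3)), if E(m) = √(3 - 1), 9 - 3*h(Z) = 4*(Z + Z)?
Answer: 80*√2/3 ≈ 37.712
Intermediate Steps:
h(Z) = 3 - 8*Z/3 (h(Z) = 3 - 4*(Z + Z)/3 = 3 - 4*2*Z/3 = 3 - 8*Z/3)
E(m) = √2
(-2 + h(1))*((4*(-4))*E(3)) = (-2 + (3 - 8/3*1))*((4*(-4))*√2) = (-2 + (3 - 8/3))*(-16*√2) = (-2 + ⅓)*(-16*√2) = -(-80)*√2/3 = 80*√2/3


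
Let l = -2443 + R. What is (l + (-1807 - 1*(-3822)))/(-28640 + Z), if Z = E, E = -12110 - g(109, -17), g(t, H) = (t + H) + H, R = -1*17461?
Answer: 17889/40825 ≈ 0.43819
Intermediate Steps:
R = -17461
g(t, H) = t + 2*H (g(t, H) = (H + t) + H = t + 2*H)
l = -19904 (l = -2443 - 17461 = -19904)
E = -12185 (E = -12110 - (109 + 2*(-17)) = -12110 - (109 - 34) = -12110 - 1*75 = -12110 - 75 = -12185)
Z = -12185
(l + (-1807 - 1*(-3822)))/(-28640 + Z) = (-19904 + (-1807 - 1*(-3822)))/(-28640 - 12185) = (-19904 + (-1807 + 3822))/(-40825) = (-19904 + 2015)*(-1/40825) = -17889*(-1/40825) = 17889/40825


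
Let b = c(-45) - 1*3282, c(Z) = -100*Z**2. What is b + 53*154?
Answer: -197620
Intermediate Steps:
b = -205782 (b = -100*(-45)**2 - 1*3282 = -100*2025 - 3282 = -202500 - 3282 = -205782)
b + 53*154 = -205782 + 53*154 = -205782 + 8162 = -197620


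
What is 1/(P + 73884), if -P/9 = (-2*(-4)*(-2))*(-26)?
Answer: 1/70140 ≈ 1.4257e-5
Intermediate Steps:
P = -3744 (P = -9*-2*(-4)*(-2)*(-26) = -9*-1*(-8)*(-2)*(-26) = -9*8*(-2)*(-26) = -(-144)*(-26) = -9*416 = -3744)
1/(P + 73884) = 1/(-3744 + 73884) = 1/70140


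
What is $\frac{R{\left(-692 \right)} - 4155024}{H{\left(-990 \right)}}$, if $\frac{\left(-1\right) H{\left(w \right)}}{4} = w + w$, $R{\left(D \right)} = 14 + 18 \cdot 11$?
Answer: $- \frac{1038703}{1980} \approx -524.6$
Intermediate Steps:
$R{\left(D \right)} = 212$ ($R{\left(D \right)} = 14 + 198 = 212$)
$H{\left(w \right)} = - 8 w$ ($H{\left(w \right)} = - 4 \left(w + w\right) = - 4 \cdot 2 w = - 8 w$)
$\frac{R{\left(-692 \right)} - 4155024}{H{\left(-990 \right)}} = \frac{212 - 4155024}{\left(-8\right) \left(-990\right)} = \frac{212 - 4155024}{7920} = \left(-4154812\right) \frac{1}{7920} = - \frac{1038703}{1980}$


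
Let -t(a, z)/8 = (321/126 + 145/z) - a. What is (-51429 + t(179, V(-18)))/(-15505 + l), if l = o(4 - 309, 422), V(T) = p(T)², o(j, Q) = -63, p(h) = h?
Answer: 28361885/8827056 ≈ 3.2131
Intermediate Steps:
V(T) = T²
l = -63
t(a, z) = -428/21 - 1160/z + 8*a (t(a, z) = -8*((321/126 + 145/z) - a) = -8*((321*(1/126) + 145/z) - a) = -8*((107/42 + 145/z) - a) = -8*(107/42 - a + 145/z) = -428/21 - 1160/z + 8*a)
(-51429 + t(179, V(-18)))/(-15505 + l) = (-51429 + (-428/21 - 1160/((-18)²) + 8*179))/(-15505 - 63) = (-51429 + (-428/21 - 1160/324 + 1432))/(-15568) = (-51429 + (-428/21 - 1160*1/324 + 1432))*(-1/15568) = (-51429 + (-428/21 - 290/81 + 1432))*(-1/15568) = (-51429 + 798358/567)*(-1/15568) = -28361885/567*(-1/15568) = 28361885/8827056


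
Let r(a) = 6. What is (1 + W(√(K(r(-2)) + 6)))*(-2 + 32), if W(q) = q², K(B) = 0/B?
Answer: 210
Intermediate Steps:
K(B) = 0
(1 + W(√(K(r(-2)) + 6)))*(-2 + 32) = (1 + (√(0 + 6))²)*(-2 + 32) = (1 + (√6)²)*30 = (1 + 6)*30 = 7*30 = 210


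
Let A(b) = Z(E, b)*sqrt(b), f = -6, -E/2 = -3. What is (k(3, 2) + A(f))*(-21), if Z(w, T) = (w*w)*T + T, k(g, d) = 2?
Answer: -42 + 4662*I*sqrt(6) ≈ -42.0 + 11420.0*I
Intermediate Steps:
E = 6 (E = -2*(-3) = 6)
Z(w, T) = T + T*w**2 (Z(w, T) = w**2*T + T = T*w**2 + T = T + T*w**2)
A(b) = 37*b**(3/2) (A(b) = (b*(1 + 6**2))*sqrt(b) = (b*(1 + 36))*sqrt(b) = (b*37)*sqrt(b) = (37*b)*sqrt(b) = 37*b**(3/2))
(k(3, 2) + A(f))*(-21) = (2 + 37*(-6)**(3/2))*(-21) = (2 + 37*(-6*I*sqrt(6)))*(-21) = (2 - 222*I*sqrt(6))*(-21) = -42 + 4662*I*sqrt(6)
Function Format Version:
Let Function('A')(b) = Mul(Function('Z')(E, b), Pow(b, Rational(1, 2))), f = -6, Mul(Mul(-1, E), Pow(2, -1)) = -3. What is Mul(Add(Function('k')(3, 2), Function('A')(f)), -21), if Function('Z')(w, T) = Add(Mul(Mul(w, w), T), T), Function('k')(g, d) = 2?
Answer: Add(-42, Mul(4662, I, Pow(6, Rational(1, 2)))) ≈ Add(-42.000, Mul(11420., I))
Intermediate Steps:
E = 6 (E = Mul(-2, -3) = 6)
Function('Z')(w, T) = Add(T, Mul(T, Pow(w, 2))) (Function('Z')(w, T) = Add(Mul(Pow(w, 2), T), T) = Add(Mul(T, Pow(w, 2)), T) = Add(T, Mul(T, Pow(w, 2))))
Function('A')(b) = Mul(37, Pow(b, Rational(3, 2))) (Function('A')(b) = Mul(Mul(b, Add(1, Pow(6, 2))), Pow(b, Rational(1, 2))) = Mul(Mul(b, Add(1, 36)), Pow(b, Rational(1, 2))) = Mul(Mul(b, 37), Pow(b, Rational(1, 2))) = Mul(Mul(37, b), Pow(b, Rational(1, 2))) = Mul(37, Pow(b, Rational(3, 2))))
Mul(Add(Function('k')(3, 2), Function('A')(f)), -21) = Mul(Add(2, Mul(37, Pow(-6, Rational(3, 2)))), -21) = Mul(Add(2, Mul(37, Mul(-6, I, Pow(6, Rational(1, 2))))), -21) = Mul(Add(2, Mul(-222, I, Pow(6, Rational(1, 2)))), -21) = Add(-42, Mul(4662, I, Pow(6, Rational(1, 2))))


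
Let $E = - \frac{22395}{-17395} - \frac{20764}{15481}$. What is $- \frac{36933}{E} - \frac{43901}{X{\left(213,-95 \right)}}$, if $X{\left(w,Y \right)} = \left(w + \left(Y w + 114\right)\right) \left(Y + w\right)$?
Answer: $\frac{4672805201050772305}{6809127785208} \approx 6.8626 \cdot 10^{5}$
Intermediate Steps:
$X{\left(w,Y \right)} = \left(Y + w\right) \left(114 + w + Y w\right)$ ($X{\left(w,Y \right)} = \left(w + \left(114 + Y w\right)\right) \left(Y + w\right) = \left(114 + w + Y w\right) \left(Y + w\right) = \left(Y + w\right) \left(114 + w + Y w\right)$)
$E = - \frac{2898557}{53858399}$ ($E = \left(-22395\right) \left(- \frac{1}{17395}\right) - \frac{20764}{15481} = \frac{4479}{3479} - \frac{20764}{15481} = - \frac{2898557}{53858399} \approx -0.053818$)
$- \frac{36933}{E} - \frac{43901}{X{\left(213,-95 \right)}} = - \frac{36933}{- \frac{2898557}{53858399}} - \frac{43901}{213^{2} + 114 \left(-95\right) + 114 \cdot 213 - 20235 - 95 \cdot 213^{2} + 213 \left(-95\right)^{2}} = \left(-36933\right) \left(- \frac{53858399}{2898557}\right) - \frac{43901}{45369 - 10830 + 24282 - 20235 - 4310055 + 213 \cdot 9025} = \frac{1989152250267}{2898557} - \frac{43901}{45369 - 10830 + 24282 - 20235 - 4310055 + 1922325} = \frac{1989152250267}{2898557} - \frac{43901}{-2349144} = \frac{1989152250267}{2898557} - - \frac{43901}{2349144} = \frac{1989152250267}{2898557} + \frac{43901}{2349144} = \frac{4672805201050772305}{6809127785208}$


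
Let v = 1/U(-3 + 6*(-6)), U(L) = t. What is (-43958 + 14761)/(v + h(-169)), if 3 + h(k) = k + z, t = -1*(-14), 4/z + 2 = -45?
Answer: 19211626/113185 ≈ 169.74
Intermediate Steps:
z = -4/47 (z = 4/(-2 - 45) = 4/(-47) = 4*(-1/47) = -4/47 ≈ -0.085106)
t = 14
U(L) = 14
v = 1/14 ≈ 0.071429
h(k) = -145/47 + k (h(k) = -3 + (k - 4/47) = -3 + (-4/47 + k) = -145/47 + k)
(-43958 + 14761)/(v + h(-169)) = (-43958 + 14761)/(1/14 + (-145/47 - 169)) = -29197/(1/14 - 8088/47) = -29197/(-113185/658) = -29197*(-658/113185) = 19211626/113185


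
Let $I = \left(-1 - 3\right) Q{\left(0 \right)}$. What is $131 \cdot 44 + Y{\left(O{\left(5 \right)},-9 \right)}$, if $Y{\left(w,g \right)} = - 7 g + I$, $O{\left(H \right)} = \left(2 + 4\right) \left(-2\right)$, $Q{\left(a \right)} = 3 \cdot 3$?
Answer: $5791$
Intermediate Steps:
$Q{\left(a \right)} = 9$
$I = -36$ ($I = \left(-1 - 3\right) 9 = \left(-4\right) 9 = -36$)
$O{\left(H \right)} = -12$ ($O{\left(H \right)} = 6 \left(-2\right) = -12$)
$Y{\left(w,g \right)} = -36 - 7 g$ ($Y{\left(w,g \right)} = - 7 g - 36 = -36 - 7 g$)
$131 \cdot 44 + Y{\left(O{\left(5 \right)},-9 \right)} = 131 \cdot 44 - -27 = 5764 + \left(-36 + 63\right) = 5764 + 27 = 5791$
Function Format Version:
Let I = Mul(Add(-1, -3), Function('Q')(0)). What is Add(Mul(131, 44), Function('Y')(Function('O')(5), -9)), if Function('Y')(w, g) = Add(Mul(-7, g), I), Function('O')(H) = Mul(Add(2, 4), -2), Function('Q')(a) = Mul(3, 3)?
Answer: 5791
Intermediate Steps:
Function('Q')(a) = 9
I = -36 (I = Mul(Add(-1, -3), 9) = Mul(-4, 9) = -36)
Function('O')(H) = -12 (Function('O')(H) = Mul(6, -2) = -12)
Function('Y')(w, g) = Add(-36, Mul(-7, g)) (Function('Y')(w, g) = Add(Mul(-7, g), -36) = Add(-36, Mul(-7, g)))
Add(Mul(131, 44), Function('Y')(Function('O')(5), -9)) = Add(Mul(131, 44), Add(-36, Mul(-7, -9))) = Add(5764, Add(-36, 63)) = Add(5764, 27) = 5791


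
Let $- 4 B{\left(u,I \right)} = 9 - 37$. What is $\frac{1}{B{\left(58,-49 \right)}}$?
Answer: $\frac{1}{7} \approx 0.14286$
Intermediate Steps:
$B{\left(u,I \right)} = 7$ ($B{\left(u,I \right)} = - \frac{9 - 37}{4} = \left(- \frac{1}{4}\right) \left(-28\right) = 7$)
$\frac{1}{B{\left(58,-49 \right)}} = \frac{1}{7}$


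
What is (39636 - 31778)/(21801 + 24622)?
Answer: 7858/46423 ≈ 0.16927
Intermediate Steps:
(39636 - 31778)/(21801 + 24622) = 7858/46423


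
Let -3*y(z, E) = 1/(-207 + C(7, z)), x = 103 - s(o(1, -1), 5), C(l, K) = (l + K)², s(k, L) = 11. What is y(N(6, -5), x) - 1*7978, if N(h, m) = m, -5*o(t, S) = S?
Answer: -4858601/609 ≈ -7978.0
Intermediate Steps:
o(t, S) = -S/5
C(l, K) = (K + l)²
x = 92 (x = 103 - 1*11 = 103 - 11 = 92)
y(z, E) = -1/(3*(-207 + (7 + z)²)) (y(z, E) = -1/(3*(-207 + (z + 7)²)) = -1/(3*(-207 + (7 + z)²)))
y(N(6, -5), x) - 1*7978 = -1/(-621 + 3*(7 - 5)²) - 1*7978 = -1/(-621 + 3*2²) - 7978 = -1/(-621 + 3*4) - 7978 = -1/(-621 + 12) - 7978 = -1/(-609) - 7978 = -1*(-1/609) - 7978 = 1/609 - 7978 = -4858601/609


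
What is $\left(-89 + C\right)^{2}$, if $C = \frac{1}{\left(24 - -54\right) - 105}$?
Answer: $\frac{5779216}{729} \approx 7927.6$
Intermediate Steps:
$C = - \frac{1}{27}$ ($C = \frac{1}{\left(24 + 54\right) - 105} = \frac{1}{78 - 105} = \frac{1}{-27} = - \frac{1}{27} \approx -0.037037$)
$\left(-89 + C\right)^{2} = \left(-89 - \frac{1}{27}\right)^{2} = \left(- \frac{2404}{27}\right)^{2} = \frac{5779216}{729}$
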